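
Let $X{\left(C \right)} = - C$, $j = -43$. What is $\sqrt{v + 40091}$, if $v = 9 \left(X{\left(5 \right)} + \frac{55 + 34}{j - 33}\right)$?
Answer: $\frac{\sqrt{57811205}}{38} \approx 200.09$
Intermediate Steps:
$v = - \frac{4221}{76}$ ($v = 9 \left(\left(-1\right) 5 + \frac{55 + 34}{-43 - 33}\right) = 9 \left(-5 + \frac{89}{-76}\right) = 9 \left(-5 + 89 \left(- \frac{1}{76}\right)\right) = 9 \left(-5 - \frac{89}{76}\right) = 9 \left(- \frac{469}{76}\right) = - \frac{4221}{76} \approx -55.539$)
$\sqrt{v + 40091} = \sqrt{- \frac{4221}{76} + 40091} = \sqrt{\frac{3042695}{76}} = \frac{\sqrt{57811205}}{38}$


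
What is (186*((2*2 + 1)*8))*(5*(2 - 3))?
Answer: -37200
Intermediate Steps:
(186*((2*2 + 1)*8))*(5*(2 - 3)) = (186*((4 + 1)*8))*(5*(-1)) = (186*(5*8))*(-5) = (186*40)*(-5) = 7440*(-5) = -37200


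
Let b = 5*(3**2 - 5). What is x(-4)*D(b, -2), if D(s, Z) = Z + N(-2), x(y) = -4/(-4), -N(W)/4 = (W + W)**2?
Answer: -66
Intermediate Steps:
N(W) = -16*W**2 (N(W) = -4*(W + W)**2 = -4*4*W**2 = -16*W**2)
x(y) = 1 (x(y) = -4*(-1/4) = 1)
b = 20 (b = 5*(9 - 5) = 5*4 = 20)
D(s, Z) = -64 + Z (D(s, Z) = Z - 16*(-2)**2 = Z - 16*4 = Z - 64 = -64 + Z)
x(-4)*D(b, -2) = 1*(-64 - 2) = 1*(-66) = -66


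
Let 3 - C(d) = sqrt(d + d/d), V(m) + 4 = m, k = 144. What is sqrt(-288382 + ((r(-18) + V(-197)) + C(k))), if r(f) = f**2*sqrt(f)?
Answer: sqrt(-288580 - sqrt(145) + 972*I*sqrt(2)) ≈ 1.279 + 537.21*I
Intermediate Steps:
V(m) = -4 + m
r(f) = f**(5/2)
C(d) = 3 - sqrt(1 + d) (C(d) = 3 - sqrt(d + d/d) = 3 - sqrt(d + 1) = 3 - sqrt(1 + d))
sqrt(-288382 + ((r(-18) + V(-197)) + C(k))) = sqrt(-288382 + (((-18)**(5/2) + (-4 - 197)) + (3 - sqrt(1 + 144)))) = sqrt(-288382 + ((972*I*sqrt(2) - 201) + (3 - sqrt(145)))) = sqrt(-288382 + ((-201 + 972*I*sqrt(2)) + (3 - sqrt(145)))) = sqrt(-288382 + (-198 - sqrt(145) + 972*I*sqrt(2))) = sqrt(-288580 - sqrt(145) + 972*I*sqrt(2))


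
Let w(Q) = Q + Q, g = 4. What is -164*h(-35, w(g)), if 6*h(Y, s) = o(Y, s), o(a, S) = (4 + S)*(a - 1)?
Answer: 11808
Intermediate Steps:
o(a, S) = (-1 + a)*(4 + S) (o(a, S) = (4 + S)*(-1 + a) = (-1 + a)*(4 + S))
w(Q) = 2*Q
h(Y, s) = -2/3 - s/6 + 2*Y/3 + Y*s/6 (h(Y, s) = (-4 - s + 4*Y + s*Y)/6 = (-4 - s + 4*Y + Y*s)/6 = -2/3 - s/6 + 2*Y/3 + Y*s/6)
-164*h(-35, w(g)) = -164*(-2/3 - 4/3 + (2/3)*(-35) + (1/6)*(-35)*(2*4)) = -164*(-2/3 - 1/6*8 - 70/3 + (1/6)*(-35)*8) = -164*(-2/3 - 4/3 - 70/3 - 140/3) = -164*(-72) = 11808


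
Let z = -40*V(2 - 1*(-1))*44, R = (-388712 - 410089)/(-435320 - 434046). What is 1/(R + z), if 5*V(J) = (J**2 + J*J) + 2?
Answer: -869366/6119537839 ≈ -0.00014206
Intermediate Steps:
V(J) = 2/5 + 2*J**2/5 (V(J) = ((J**2 + J*J) + 2)/5 = ((J**2 + J**2) + 2)/5 = (2*J**2 + 2)/5 = (2 + 2*J**2)/5 = 2/5 + 2*J**2/5)
R = 798801/869366 (R = -798801/(-869366) = -798801*(-1/869366) = 798801/869366 ≈ 0.91883)
z = -7040 (z = -40*(2/5 + 2*(2 - 1*(-1))**2/5)*44 = -40*(2/5 + 2*(2 + 1)**2/5)*44 = -40*(2/5 + (2/5)*3**2)*44 = -40*(2/5 + (2/5)*9)*44 = -40*(2/5 + 18/5)*44 = -40*4*44 = -160*44 = -7040)
1/(R + z) = 1/(798801/869366 - 7040) = 1/(-6119537839/869366) = -869366/6119537839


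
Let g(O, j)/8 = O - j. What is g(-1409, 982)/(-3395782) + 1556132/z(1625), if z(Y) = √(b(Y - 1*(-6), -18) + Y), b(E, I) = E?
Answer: 9564/1697891 + 389033*√814/407 ≈ 27271.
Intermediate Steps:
g(O, j) = -8*j + 8*O (g(O, j) = 8*(O - j) = -8*j + 8*O)
z(Y) = √(6 + 2*Y) (z(Y) = √((Y - 1*(-6)) + Y) = √((Y + 6) + Y) = √((6 + Y) + Y) = √(6 + 2*Y))
g(-1409, 982)/(-3395782) + 1556132/z(1625) = (-8*982 + 8*(-1409))/(-3395782) + 1556132/(√(6 + 2*1625)) = (-7856 - 11272)*(-1/3395782) + 1556132/(√(6 + 3250)) = -19128*(-1/3395782) + 1556132/(√3256) = 9564/1697891 + 1556132/((2*√814)) = 9564/1697891 + 1556132*(√814/1628) = 9564/1697891 + 389033*√814/407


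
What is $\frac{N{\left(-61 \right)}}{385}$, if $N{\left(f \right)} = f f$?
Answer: $\frac{3721}{385} \approx 9.6649$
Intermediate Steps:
$N{\left(f \right)} = f^{2}$
$\frac{N{\left(-61 \right)}}{385} = \frac{\left(-61\right)^{2}}{385} = 3721 \cdot \frac{1}{385} = \frac{3721}{385}$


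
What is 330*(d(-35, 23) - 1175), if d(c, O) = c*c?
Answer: 16500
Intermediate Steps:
d(c, O) = c²
330*(d(-35, 23) - 1175) = 330*((-35)² - 1175) = 330*(1225 - 1175) = 330*50 = 16500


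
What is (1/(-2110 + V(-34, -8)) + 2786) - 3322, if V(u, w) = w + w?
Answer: -1139537/2126 ≈ -536.00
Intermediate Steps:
V(u, w) = 2*w
(1/(-2110 + V(-34, -8)) + 2786) - 3322 = (1/(-2110 + 2*(-8)) + 2786) - 3322 = (1/(-2110 - 16) + 2786) - 3322 = (1/(-2126) + 2786) - 3322 = (-1/2126 + 2786) - 3322 = 5923035/2126 - 3322 = -1139537/2126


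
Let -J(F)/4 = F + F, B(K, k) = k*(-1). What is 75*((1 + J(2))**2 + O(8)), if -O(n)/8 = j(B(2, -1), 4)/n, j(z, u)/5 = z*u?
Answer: 15375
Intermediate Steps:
B(K, k) = -k
J(F) = -8*F (J(F) = -4*(F + F) = -8*F)
j(z, u) = 5*u*z (j(z, u) = 5*(z*u) = 5*(u*z) = 5*u*z)
O(n) = -160/n (O(n) = -8*5*4*(-1*(-1))/n = -8*5*4*1/n = -160/n)
75*((1 + J(2))**2 + O(8)) = 75*((1 - 8*2)**2 - 160/8) = 75*((1 - 16)**2 - 160*1/8) = 75*((-15)**2 - 20) = 75*(225 - 20) = 75*205 = 15375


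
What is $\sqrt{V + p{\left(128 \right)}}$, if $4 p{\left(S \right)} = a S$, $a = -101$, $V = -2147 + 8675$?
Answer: $4 \sqrt{206} \approx 57.411$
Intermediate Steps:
$V = 6528$
$p{\left(S \right)} = - \frac{101 S}{4}$ ($p{\left(S \right)} = \frac{\left(-101\right) S}{4} = - \frac{101 S}{4}$)
$\sqrt{V + p{\left(128 \right)}} = \sqrt{6528 - 3232} = \sqrt{3296} = 4 \sqrt{206}$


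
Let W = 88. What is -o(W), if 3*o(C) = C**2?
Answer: -7744/3 ≈ -2581.3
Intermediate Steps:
o(C) = C**2/3
-o(W) = -88**2/3 = -7744/3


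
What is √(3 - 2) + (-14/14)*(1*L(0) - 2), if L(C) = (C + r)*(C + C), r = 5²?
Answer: 3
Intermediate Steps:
r = 25
L(C) = 2*C*(25 + C) (L(C) = (C + 25)*(C + C) = (25 + C)*(2*C) = 2*C*(25 + C))
√(3 - 2) + (-14/14)*(1*L(0) - 2) = √(3 - 2) + (-14/14)*(1*(2*0*(25 + 0)) - 2) = √1 + (-14*1/14)*(1*(2*0*25) - 2) = 1 - (1*0 - 2) = 1 - (0 - 2) = 1 - 1*(-2) = 1 + 2 = 3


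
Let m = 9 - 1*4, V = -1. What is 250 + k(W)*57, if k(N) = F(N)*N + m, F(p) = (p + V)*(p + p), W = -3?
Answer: -3569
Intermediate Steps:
m = 5 (m = 9 - 4 = 5)
F(p) = 2*p*(-1 + p) (F(p) = (p - 1)*(p + p) = (-1 + p)*(2*p) = 2*p*(-1 + p))
k(N) = 5 + 2*N**2*(-1 + N) (k(N) = (2*N*(-1 + N))*N + 5 = 2*N**2*(-1 + N) + 5 = 5 + 2*N**2*(-1 + N))
250 + k(W)*57 = 250 + (5 + 2*(-3)**2*(-1 - 3))*57 = 250 + (5 + 2*9*(-4))*57 = 250 + (5 - 72)*57 = 250 - 67*57 = 250 - 3819 = -3569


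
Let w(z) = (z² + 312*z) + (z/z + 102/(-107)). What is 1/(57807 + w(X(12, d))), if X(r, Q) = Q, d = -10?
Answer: 107/5862214 ≈ 1.8252e-5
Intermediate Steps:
w(z) = 5/107 + z² + 312*z (w(z) = (z² + 312*z) + (1 + 102*(-1/107)) = (z² + 312*z) + (1 - 102/107) = (z² + 312*z) + 5/107 = 5/107 + z² + 312*z)
1/(57807 + w(X(12, d))) = 1/(57807 + (5/107 + (-10)² + 312*(-10))) = 1/(57807 + (5/107 + 100 - 3120)) = 1/(57807 - 323135/107) = 1/(5862214/107) = 107/5862214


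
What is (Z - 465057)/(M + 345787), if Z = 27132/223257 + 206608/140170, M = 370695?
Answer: -186582217824303/287455643565110 ≈ -0.64908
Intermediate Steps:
Z = 8321629116/5215655615 (Z = 27132*(1/223257) + 206608*(1/140170) = 9044/74419 + 103304/70085 = 8321629116/5215655615 ≈ 1.5955)
(Z - 465057)/(M + 345787) = (8321629116/5215655615 - 465057)/(370695 + 345787) = -2425568831715939/5215655615/716482 = -2425568831715939/5215655615*1/716482 = -186582217824303/287455643565110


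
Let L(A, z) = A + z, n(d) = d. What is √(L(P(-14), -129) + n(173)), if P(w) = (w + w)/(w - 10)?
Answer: √1626/6 ≈ 6.7206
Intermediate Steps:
P(w) = 2*w/(-10 + w) (P(w) = (2*w)/(-10 + w) = 2*w/(-10 + w))
√(L(P(-14), -129) + n(173)) = √((2*(-14)/(-10 - 14) - 129) + 173) = √((2*(-14)/(-24) - 129) + 173) = √((2*(-14)*(-1/24) - 129) + 173) = √((7/6 - 129) + 173) = √(-767/6 + 173) = √(271/6) = √1626/6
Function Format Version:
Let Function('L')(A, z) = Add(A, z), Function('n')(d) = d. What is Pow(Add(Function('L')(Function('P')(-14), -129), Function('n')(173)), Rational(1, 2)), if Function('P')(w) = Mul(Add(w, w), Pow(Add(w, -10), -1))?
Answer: Mul(Rational(1, 6), Pow(1626, Rational(1, 2))) ≈ 6.7206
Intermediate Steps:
Function('P')(w) = Mul(2, w, Pow(Add(-10, w), -1)) (Function('P')(w) = Mul(Mul(2, w), Pow(Add(-10, w), -1)) = Mul(2, w, Pow(Add(-10, w), -1)))
Pow(Add(Function('L')(Function('P')(-14), -129), Function('n')(173)), Rational(1, 2)) = Pow(Add(Add(Mul(2, -14, Pow(Add(-10, -14), -1)), -129), 173), Rational(1, 2)) = Pow(Add(Add(Mul(2, -14, Pow(-24, -1)), -129), 173), Rational(1, 2)) = Pow(Add(Add(Mul(2, -14, Rational(-1, 24)), -129), 173), Rational(1, 2)) = Pow(Add(Add(Rational(7, 6), -129), 173), Rational(1, 2)) = Pow(Add(Rational(-767, 6), 173), Rational(1, 2)) = Pow(Rational(271, 6), Rational(1, 2)) = Mul(Rational(1, 6), Pow(1626, Rational(1, 2)))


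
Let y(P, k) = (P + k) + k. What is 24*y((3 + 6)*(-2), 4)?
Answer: -240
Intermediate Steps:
y(P, k) = P + 2*k
24*y((3 + 6)*(-2), 4) = 24*((3 + 6)*(-2) + 2*4) = 24*(9*(-2) + 8) = 24*(-18 + 8) = 24*(-10) = -240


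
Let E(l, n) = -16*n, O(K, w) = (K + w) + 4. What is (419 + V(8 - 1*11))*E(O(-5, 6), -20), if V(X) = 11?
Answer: 137600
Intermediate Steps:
O(K, w) = 4 + K + w
(419 + V(8 - 1*11))*E(O(-5, 6), -20) = (419 + 11)*(-16*(-20)) = 430*320 = 137600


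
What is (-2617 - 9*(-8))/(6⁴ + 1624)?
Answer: -509/584 ≈ -0.87158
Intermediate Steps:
(-2617 - 9*(-8))/(6⁴ + 1624) = (-2617 + 72)/(1296 + 1624) = -2545/2920 = -2545*1/2920 = -509/584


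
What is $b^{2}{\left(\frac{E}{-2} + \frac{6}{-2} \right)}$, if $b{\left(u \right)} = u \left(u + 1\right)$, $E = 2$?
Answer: $144$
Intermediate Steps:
$b{\left(u \right)} = u \left(1 + u\right)$
$b^{2}{\left(\frac{E}{-2} + \frac{6}{-2} \right)} = \left(\left(\frac{2}{-2} + \frac{6}{-2}\right) \left(1 + \left(\frac{2}{-2} + \frac{6}{-2}\right)\right)\right)^{2} = \left(\left(2 \left(- \frac{1}{2}\right) + 6 \left(- \frac{1}{2}\right)\right) \left(1 + \left(2 \left(- \frac{1}{2}\right) + 6 \left(- \frac{1}{2}\right)\right)\right)\right)^{2} = \left(\left(-1 - 3\right) \left(1 - 4\right)\right)^{2} = \left(- 4 \left(1 - 4\right)\right)^{2} = \left(\left(-4\right) \left(-3\right)\right)^{2} = 12^{2} = 144$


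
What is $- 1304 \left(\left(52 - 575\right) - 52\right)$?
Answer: $749800$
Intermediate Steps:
$- 1304 \left(\left(52 - 575\right) - 52\right) = - 1304 \left(-523 - 52\right) = \left(-1304\right) \left(-575\right) = 749800$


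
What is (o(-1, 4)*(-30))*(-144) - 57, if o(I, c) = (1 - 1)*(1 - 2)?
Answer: -57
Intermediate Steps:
o(I, c) = 0 (o(I, c) = 0*(-1) = 0)
(o(-1, 4)*(-30))*(-144) - 57 = (0*(-30))*(-144) - 57 = 0*(-144) - 57 = 0 - 57 = -57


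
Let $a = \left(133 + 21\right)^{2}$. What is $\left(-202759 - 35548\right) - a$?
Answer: $-262023$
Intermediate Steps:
$a = 23716$ ($a = 154^{2} = 23716$)
$\left(-202759 - 35548\right) - a = \left(-202759 - 35548\right) - 23716 = -238307 - 23716 = -262023$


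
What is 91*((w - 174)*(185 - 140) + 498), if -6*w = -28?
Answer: -648102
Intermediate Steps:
w = 14/3 (w = -1/6*(-28) = 14/3 ≈ 4.6667)
91*((w - 174)*(185 - 140) + 498) = 91*((14/3 - 174)*(185 - 140) + 498) = 91*(-508/3*45 + 498) = 91*(-7620 + 498) = 91*(-7122) = -648102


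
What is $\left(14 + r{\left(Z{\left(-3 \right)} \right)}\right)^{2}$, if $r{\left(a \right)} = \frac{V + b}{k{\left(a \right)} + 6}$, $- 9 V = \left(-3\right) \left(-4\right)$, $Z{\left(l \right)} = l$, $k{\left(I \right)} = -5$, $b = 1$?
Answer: $\frac{1681}{9} \approx 186.78$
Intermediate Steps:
$V = - \frac{4}{3}$ ($V = - \frac{\left(-3\right) \left(-4\right)}{9} = \left(- \frac{1}{9}\right) 12 = - \frac{4}{3} \approx -1.3333$)
$r{\left(a \right)} = - \frac{1}{3}$ ($r{\left(a \right)} = \frac{- \frac{4}{3} + 1}{-5 + 6} = - \frac{1}{3 \cdot 1} = \left(- \frac{1}{3}\right) 1 = - \frac{1}{3}$)
$\left(14 + r{\left(Z{\left(-3 \right)} \right)}\right)^{2} = \left(14 - \frac{1}{3}\right)^{2} = \left(\frac{41}{3}\right)^{2} = \frac{1681}{9}$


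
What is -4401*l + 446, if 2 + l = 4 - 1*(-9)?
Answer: -47965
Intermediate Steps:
l = 11 (l = -2 + (4 - 1*(-9)) = -2 + (4 + 9) = -2 + 13 = 11)
-4401*l + 446 = -4401*11 + 446 = -489*99 + 446 = -48411 + 446 = -47965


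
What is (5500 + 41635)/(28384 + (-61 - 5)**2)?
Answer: 9427/6548 ≈ 1.4397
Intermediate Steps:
(5500 + 41635)/(28384 + (-61 - 5)**2) = 47135/(28384 + (-66)**2) = 47135/(28384 + 4356) = 47135/32740 = 47135*(1/32740) = 9427/6548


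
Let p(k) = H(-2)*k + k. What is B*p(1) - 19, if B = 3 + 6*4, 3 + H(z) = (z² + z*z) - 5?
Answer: 8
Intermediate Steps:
H(z) = -8 + 2*z² (H(z) = -3 + ((z² + z*z) - 5) = -3 + ((z² + z²) - 5) = -3 + (2*z² - 5) = -3 + (-5 + 2*z²) = -8 + 2*z²)
p(k) = k (p(k) = (-8 + 2*(-2)²)*k + k = (-8 + 2*4)*k + k = (-8 + 8)*k + k = 0*k + k = 0 + k = k)
B = 27 (B = 3 + 24 = 27)
B*p(1) - 19 = 27*1 - 19 = 27 - 19 = 8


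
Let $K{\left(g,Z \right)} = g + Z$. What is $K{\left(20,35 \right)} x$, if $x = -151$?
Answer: $-8305$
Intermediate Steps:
$K{\left(g,Z \right)} = Z + g$
$K{\left(20,35 \right)} x = \left(35 + 20\right) \left(-151\right) = 55 \left(-151\right) = -8305$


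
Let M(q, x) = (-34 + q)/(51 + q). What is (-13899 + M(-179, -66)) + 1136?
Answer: -1633451/128 ≈ -12761.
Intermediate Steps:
M(q, x) = (-34 + q)/(51 + q)
(-13899 + M(-179, -66)) + 1136 = (-13899 + (-34 - 179)/(51 - 179)) + 1136 = (-13899 - 213/(-128)) + 1136 = (-13899 - 1/128*(-213)) + 1136 = (-13899 + 213/128) + 1136 = -1778859/128 + 1136 = -1633451/128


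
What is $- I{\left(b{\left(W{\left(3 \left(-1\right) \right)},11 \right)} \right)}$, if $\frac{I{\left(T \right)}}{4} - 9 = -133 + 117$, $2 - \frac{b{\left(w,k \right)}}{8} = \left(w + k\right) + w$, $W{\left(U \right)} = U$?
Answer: $28$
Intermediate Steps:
$b{\left(w,k \right)} = 16 - 16 w - 8 k$ ($b{\left(w,k \right)} = 16 - 8 \left(\left(w + k\right) + w\right) = 16 - 8 \left(\left(k + w\right) + w\right) = 16 - 8 \left(k + 2 w\right) = 16 - \left(8 k + 16 w\right) = 16 - 16 w - 8 k$)
$I{\left(T \right)} = -28$ ($I{\left(T \right)} = 36 + 4 \left(-133 + 117\right) = 36 + 4 \left(-16\right) = 36 - 64 = -28$)
$- I{\left(b{\left(W{\left(3 \left(-1\right) \right)},11 \right)} \right)} = \left(-1\right) \left(-28\right) = 28$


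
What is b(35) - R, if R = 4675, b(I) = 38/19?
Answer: -4673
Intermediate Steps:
b(I) = 2 (b(I) = 38*(1/19) = 2)
b(35) - R = 2 - 1*4675 = 2 - 4675 = -4673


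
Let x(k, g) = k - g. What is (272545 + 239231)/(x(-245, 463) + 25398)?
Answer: 85296/4115 ≈ 20.728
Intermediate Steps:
(272545 + 239231)/(x(-245, 463) + 25398) = (272545 + 239231)/((-245 - 1*463) + 25398) = 511776/((-245 - 463) + 25398) = 511776/(-708 + 25398) = 511776/24690 = 511776*(1/24690) = 85296/4115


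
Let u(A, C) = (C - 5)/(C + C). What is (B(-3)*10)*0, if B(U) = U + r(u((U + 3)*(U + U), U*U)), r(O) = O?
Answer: 0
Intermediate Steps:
u(A, C) = (-5 + C)/(2*C) (u(A, C) = (-5 + C)/((2*C)) = (-5 + C)*(1/(2*C)) = (-5 + C)/(2*C))
B(U) = U + (-5 + U²)/(2*U²) (B(U) = U + (-5 + U*U)/(2*((U*U))) = U + (-5 + U²)/(2*(U²)) = U + (-5 + U²)/(2*U²))
(B(-3)*10)*0 = ((½ - 3 - 5/2/(-3)²)*10)*0 = ((½ - 3 - 5/2*⅑)*10)*0 = ((½ - 3 - 5/18)*10)*0 = -25/9*10*0 = -250/9*0 = 0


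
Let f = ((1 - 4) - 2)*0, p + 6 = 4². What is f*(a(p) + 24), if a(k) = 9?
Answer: 0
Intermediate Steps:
p = 10 (p = -6 + 4² = -6 + 16 = 10)
f = 0 (f = (-3 - 2)*0 = -5*0 = 0)
f*(a(p) + 24) = 0*(9 + 24) = 0*33 = 0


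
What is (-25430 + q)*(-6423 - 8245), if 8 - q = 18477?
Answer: 643910532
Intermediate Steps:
q = -18469 (q = 8 - 1*18477 = 8 - 18477 = -18469)
(-25430 + q)*(-6423 - 8245) = (-25430 - 18469)*(-6423 - 8245) = -43899*(-14668) = 643910532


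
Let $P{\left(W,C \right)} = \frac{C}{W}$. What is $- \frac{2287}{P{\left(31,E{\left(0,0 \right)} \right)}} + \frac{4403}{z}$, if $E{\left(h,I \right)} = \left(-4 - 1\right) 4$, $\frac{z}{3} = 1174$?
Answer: $\frac{124893647}{35220} \approx 3546.1$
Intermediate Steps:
$z = 3522$ ($z = 3 \cdot 1174 = 3522$)
$E{\left(h,I \right)} = -20$ ($E{\left(h,I \right)} = \left(-5\right) 4 = -20$)
$- \frac{2287}{P{\left(31,E{\left(0,0 \right)} \right)}} + \frac{4403}{z} = - \frac{2287}{\left(-20\right) \frac{1}{31}} + \frac{4403}{3522} = - \frac{2287}{\left(-20\right) \frac{1}{31}} + 4403 \cdot \frac{1}{3522} = - \frac{2287}{- \frac{20}{31}} + \frac{4403}{3522} = \left(-2287\right) \left(- \frac{31}{20}\right) + \frac{4403}{3522} = \frac{70897}{20} + \frac{4403}{3522} = \frac{124893647}{35220}$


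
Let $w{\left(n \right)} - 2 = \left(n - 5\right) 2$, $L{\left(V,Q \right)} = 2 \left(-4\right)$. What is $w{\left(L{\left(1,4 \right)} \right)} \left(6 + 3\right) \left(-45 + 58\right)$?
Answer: $-2808$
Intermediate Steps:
$L{\left(V,Q \right)} = -8$
$w{\left(n \right)} = -8 + 2 n$ ($w{\left(n \right)} = 2 + \left(n - 5\right) 2 = 2 + \left(-5 + n\right) 2 = 2 + \left(-10 + 2 n\right) = -8 + 2 n$)
$w{\left(L{\left(1,4 \right)} \right)} \left(6 + 3\right) \left(-45 + 58\right) = \left(-8 + 2 \left(-8\right)\right) \left(6 + 3\right) \left(-45 + 58\right) = \left(-8 - 16\right) 9 \cdot 13 = \left(-24\right) 117 = -2808$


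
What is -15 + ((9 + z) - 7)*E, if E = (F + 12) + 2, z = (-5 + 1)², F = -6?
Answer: 129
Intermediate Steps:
z = 16 (z = (-4)² = 16)
E = 8 (E = (-6 + 12) + 2 = 6 + 2 = 8)
-15 + ((9 + z) - 7)*E = -15 + ((9 + 16) - 7)*8 = -15 + (25 - 7)*8 = -15 + 18*8 = -15 + 144 = 129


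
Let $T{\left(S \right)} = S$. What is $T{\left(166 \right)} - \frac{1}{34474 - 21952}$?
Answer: $\frac{2078651}{12522} \approx 166.0$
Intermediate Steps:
$T{\left(166 \right)} - \frac{1}{34474 - 21952} = 166 - \frac{1}{34474 - 21952} = 166 - \frac{1}{12522} = \frac{2078651}{12522}$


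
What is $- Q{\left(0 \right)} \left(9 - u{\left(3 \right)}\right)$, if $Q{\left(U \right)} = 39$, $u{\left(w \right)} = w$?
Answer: $-234$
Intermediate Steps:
$- Q{\left(0 \right)} \left(9 - u{\left(3 \right)}\right) = - 39 \left(9 - 3\right) = - 39 \cdot 6 = \left(-1\right) 234 = -234$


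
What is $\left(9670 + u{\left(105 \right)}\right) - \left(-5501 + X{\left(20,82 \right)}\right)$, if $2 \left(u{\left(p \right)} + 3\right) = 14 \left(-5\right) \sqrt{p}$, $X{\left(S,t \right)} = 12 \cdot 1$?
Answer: $15156 - 35 \sqrt{105} \approx 14797.0$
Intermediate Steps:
$X{\left(S,t \right)} = 12$
$u{\left(p \right)} = -3 - 35 \sqrt{p}$ ($u{\left(p \right)} = -3 + \frac{14 \left(-5\right) \sqrt{p}}{2} = -3 + \frac{\left(-70\right) \sqrt{p}}{2} = -3 - 35 \sqrt{p}$)
$\left(9670 + u{\left(105 \right)}\right) - \left(-5501 + X{\left(20,82 \right)}\right) = \left(9670 - \left(3 + 35 \sqrt{105}\right)\right) + \left(5501 - 12\right) = \left(9667 - 35 \sqrt{105}\right) + \left(5501 - 12\right) = \left(9667 - 35 \sqrt{105}\right) + 5489 = 15156 - 35 \sqrt{105}$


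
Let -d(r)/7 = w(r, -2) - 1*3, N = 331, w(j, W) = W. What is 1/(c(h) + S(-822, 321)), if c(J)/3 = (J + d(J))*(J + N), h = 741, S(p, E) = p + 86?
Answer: 1/2494880 ≈ 4.0082e-7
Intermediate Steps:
S(p, E) = 86 + p
d(r) = 35 (d(r) = -7*(-2 - 1*3) = -7*(-2 - 3) = -7*(-5) = 35)
c(J) = 3*(35 + J)*(331 + J) (c(J) = 3*((J + 35)*(J + 331)) = 3*((35 + J)*(331 + J)) = 3*(35 + J)*(331 + J))
1/(c(h) + S(-822, 321)) = 1/((34755 + 3*741**2 + 1098*741) + (86 - 822)) = 1/((34755 + 3*549081 + 813618) - 736) = 1/((34755 + 1647243 + 813618) - 736) = 1/(2495616 - 736) = 1/2494880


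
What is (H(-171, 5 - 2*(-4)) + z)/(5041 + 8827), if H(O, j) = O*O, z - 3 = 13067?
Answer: 42311/13868 ≈ 3.0510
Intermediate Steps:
z = 13070 (z = 3 + 13067 = 13070)
H(O, j) = O²
(H(-171, 5 - 2*(-4)) + z)/(5041 + 8827) = ((-171)² + 13070)/(5041 + 8827) = (29241 + 13070)/13868 = 42311*(1/13868) = 42311/13868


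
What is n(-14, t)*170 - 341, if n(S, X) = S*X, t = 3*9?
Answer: -64601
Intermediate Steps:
t = 27
n(-14, t)*170 - 341 = -14*27*170 - 341 = -378*170 - 341 = -64260 - 341 = -64601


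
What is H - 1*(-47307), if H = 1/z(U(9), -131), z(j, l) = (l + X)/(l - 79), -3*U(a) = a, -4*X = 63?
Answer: 27770049/587 ≈ 47308.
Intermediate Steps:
X = -63/4 (X = -¼*63 = -63/4 ≈ -15.750)
U(a) = -a/3
z(j, l) = (-63/4 + l)/(-79 + l) (z(j, l) = (l - 63/4)/(l - 79) = (-63/4 + l)/(-79 + l))
H = 840/587 (H = 1/((-63/4 - 131)/(-79 - 131)) = 1/(-587/4/(-210)) = 1/(-1/210*(-587/4)) = 1/(587/840) = 840/587 ≈ 1.4310)
H - 1*(-47307) = 840/587 - 1*(-47307) = 840/587 + 47307 = 27770049/587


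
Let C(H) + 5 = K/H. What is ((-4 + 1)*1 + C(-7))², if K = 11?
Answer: 4489/49 ≈ 91.612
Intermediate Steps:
C(H) = -5 + 11/H
((-4 + 1)*1 + C(-7))² = ((-4 + 1)*1 + (-5 + 11/(-7)))² = (-3*1 + (-5 + 11*(-⅐)))² = (-3 + (-5 - 11/7))² = (-3 - 46/7)² = (-67/7)² = 4489/49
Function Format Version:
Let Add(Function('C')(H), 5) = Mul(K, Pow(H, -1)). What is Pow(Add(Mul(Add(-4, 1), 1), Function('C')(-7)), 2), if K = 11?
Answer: Rational(4489, 49) ≈ 91.612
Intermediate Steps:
Function('C')(H) = Add(-5, Mul(11, Pow(H, -1)))
Pow(Add(Mul(Add(-4, 1), 1), Function('C')(-7)), 2) = Pow(Add(Mul(Add(-4, 1), 1), Add(-5, Mul(11, Pow(-7, -1)))), 2) = Pow(Add(Mul(-3, 1), Add(-5, Mul(11, Rational(-1, 7)))), 2) = Pow(Add(-3, Add(-5, Rational(-11, 7))), 2) = Pow(Add(-3, Rational(-46, 7)), 2) = Pow(Rational(-67, 7), 2) = Rational(4489, 49)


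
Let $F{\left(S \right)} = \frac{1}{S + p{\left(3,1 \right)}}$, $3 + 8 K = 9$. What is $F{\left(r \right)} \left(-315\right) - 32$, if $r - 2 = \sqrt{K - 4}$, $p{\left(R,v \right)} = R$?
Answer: $\frac{2 \left(- 16 \sqrt{13} + 475 i\right)}{\sqrt{13} - 10 i} \approx -87.752 + 20.102 i$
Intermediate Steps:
$K = \frac{3}{4}$ ($K = - \frac{3}{8} + \frac{1}{8} \cdot 9 = - \frac{3}{8} + \frac{9}{8} = \frac{3}{4} \approx 0.75$)
$r = 2 + \frac{i \sqrt{13}}{2}$ ($r = 2 + \sqrt{\frac{3}{4} - 4} = 2 + \sqrt{- \frac{13}{4}} = 2 + \frac{i \sqrt{13}}{2} \approx 2.0 + 1.8028 i$)
$F{\left(S \right)} = \frac{1}{3 + S}$ ($F{\left(S \right)} = \frac{1}{S + 3} = \frac{1}{3 + S}$)
$F{\left(r \right)} \left(-315\right) - 32 = \frac{1}{3 + \left(2 + \frac{i \sqrt{13}}{2}\right)} \left(-315\right) - 32 = \frac{1}{5 + \frac{i \sqrt{13}}{2}} \left(-315\right) - 32 = - \frac{315}{5 + \frac{i \sqrt{13}}{2}} - 32 = -32 - \frac{315}{5 + \frac{i \sqrt{13}}{2}}$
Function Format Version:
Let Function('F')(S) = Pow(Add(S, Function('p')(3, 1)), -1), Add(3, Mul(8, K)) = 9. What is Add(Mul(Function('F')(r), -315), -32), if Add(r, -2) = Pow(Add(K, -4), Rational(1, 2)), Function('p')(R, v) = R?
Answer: Mul(2, Pow(Add(Pow(13, Rational(1, 2)), Mul(-10, I)), -1), Add(Mul(-16, Pow(13, Rational(1, 2))), Mul(475, I))) ≈ Add(-87.752, Mul(20.102, I))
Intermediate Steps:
K = Rational(3, 4) (K = Add(Rational(-3, 8), Mul(Rational(1, 8), 9)) = Add(Rational(-3, 8), Rational(9, 8)) = Rational(3, 4) ≈ 0.75000)
r = Add(2, Mul(Rational(1, 2), I, Pow(13, Rational(1, 2)))) (r = Add(2, Pow(Add(Rational(3, 4), -4), Rational(1, 2))) = Add(2, Pow(Rational(-13, 4), Rational(1, 2))) = Add(2, Mul(Rational(1, 2), I, Pow(13, Rational(1, 2)))) ≈ Add(2.0000, Mul(1.8028, I)))
Function('F')(S) = Pow(Add(3, S), -1) (Function('F')(S) = Pow(Add(S, 3), -1) = Pow(Add(3, S), -1))
Add(Mul(Function('F')(r), -315), -32) = Add(Mul(Pow(Add(3, Add(2, Mul(Rational(1, 2), I, Pow(13, Rational(1, 2))))), -1), -315), -32) = Add(Mul(Pow(Add(5, Mul(Rational(1, 2), I, Pow(13, Rational(1, 2)))), -1), -315), -32) = Add(Mul(-315, Pow(Add(5, Mul(Rational(1, 2), I, Pow(13, Rational(1, 2)))), -1)), -32) = Add(-32, Mul(-315, Pow(Add(5, Mul(Rational(1, 2), I, Pow(13, Rational(1, 2)))), -1)))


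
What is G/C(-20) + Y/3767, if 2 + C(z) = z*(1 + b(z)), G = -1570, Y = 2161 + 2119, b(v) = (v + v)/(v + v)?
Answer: 3046975/79107 ≈ 38.517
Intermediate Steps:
b(v) = 1 (b(v) = (2*v)/((2*v)) = (2*v)*(1/(2*v)) = 1)
Y = 4280
C(z) = -2 + 2*z (C(z) = -2 + z*(1 + 1) = -2 + z*2 = -2 + 2*z)
G/C(-20) + Y/3767 = -1570/(-2 + 2*(-20)) + 4280/3767 = -1570/(-2 - 40) + 4280*(1/3767) = -1570/(-42) + 4280/3767 = -1570*(-1/42) + 4280/3767 = 785/21 + 4280/3767 = 3046975/79107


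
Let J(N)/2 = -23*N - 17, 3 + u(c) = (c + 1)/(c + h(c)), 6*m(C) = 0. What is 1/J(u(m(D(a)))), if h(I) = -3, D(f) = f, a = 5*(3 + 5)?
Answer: 3/358 ≈ 0.0083799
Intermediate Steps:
a = 40 (a = 5*8 = 40)
m(C) = 0 (m(C) = (⅙)*0 = 0)
u(c) = -3 + (1 + c)/(-3 + c) (u(c) = -3 + (c + 1)/(c - 3) = -3 + (1 + c)/(-3 + c))
J(N) = -34 - 46*N (J(N) = 2*(-23*N - 17) = 2*(-17 - 23*N) = -34 - 46*N)
1/J(u(m(D(a)))) = 1/(-34 - 92*(5 - 1*0)/(-3 + 0)) = 1/(-34 - 92*(5 + 0)/(-3)) = 1/(-34 - 92*(-1)*5/3) = 1/(-34 - 46*(-10/3)) = 1/(-34 + 460/3) = 1/(358/3) = 3/358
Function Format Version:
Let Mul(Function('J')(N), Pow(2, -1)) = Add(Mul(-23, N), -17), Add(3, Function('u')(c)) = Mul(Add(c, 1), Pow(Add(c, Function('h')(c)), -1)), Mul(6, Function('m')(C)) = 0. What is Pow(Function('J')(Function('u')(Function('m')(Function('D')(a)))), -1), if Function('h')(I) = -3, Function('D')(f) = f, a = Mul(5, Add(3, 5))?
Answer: Rational(3, 358) ≈ 0.0083799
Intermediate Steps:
a = 40 (a = Mul(5, 8) = 40)
Function('m')(C) = 0 (Function('m')(C) = Mul(Rational(1, 6), 0) = 0)
Function('u')(c) = Add(-3, Mul(Pow(Add(-3, c), -1), Add(1, c))) (Function('u')(c) = Add(-3, Mul(Add(c, 1), Pow(Add(c, -3), -1))) = Add(-3, Mul(Add(1, c), Pow(Add(-3, c), -1))) = Add(-3, Mul(Pow(Add(-3, c), -1), Add(1, c))))
Function('J')(N) = Add(-34, Mul(-46, N)) (Function('J')(N) = Mul(2, Add(Mul(-23, N), -17)) = Mul(2, Add(-17, Mul(-23, N))) = Add(-34, Mul(-46, N)))
Pow(Function('J')(Function('u')(Function('m')(Function('D')(a)))), -1) = Pow(Add(-34, Mul(-46, Mul(2, Pow(Add(-3, 0), -1), Add(5, Mul(-1, 0))))), -1) = Pow(Add(-34, Mul(-46, Mul(2, Pow(-3, -1), Add(5, 0)))), -1) = Pow(Add(-34, Mul(-46, Mul(2, Rational(-1, 3), 5))), -1) = Pow(Add(-34, Mul(-46, Rational(-10, 3))), -1) = Pow(Add(-34, Rational(460, 3)), -1) = Pow(Rational(358, 3), -1) = Rational(3, 358)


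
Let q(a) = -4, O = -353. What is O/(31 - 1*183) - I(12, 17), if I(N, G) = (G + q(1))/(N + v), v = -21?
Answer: 5153/1368 ≈ 3.7668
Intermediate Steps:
I(N, G) = (-4 + G)/(-21 + N) (I(N, G) = (G - 4)/(N - 21) = (-4 + G)/(-21 + N))
O/(31 - 1*183) - I(12, 17) = -353/(31 - 1*183) - (-4 + 17)/(-21 + 12) = -353/(31 - 183) - 13/(-9) = -353/(-152) - (-1)*13/9 = -353*(-1/152) - 1*(-13/9) = 353/152 + 13/9 = 5153/1368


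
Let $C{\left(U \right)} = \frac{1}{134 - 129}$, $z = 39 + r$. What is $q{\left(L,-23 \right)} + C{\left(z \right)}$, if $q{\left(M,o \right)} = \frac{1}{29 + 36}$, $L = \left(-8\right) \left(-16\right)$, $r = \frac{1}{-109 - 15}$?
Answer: $\frac{14}{65} \approx 0.21538$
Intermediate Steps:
$r = - \frac{1}{124}$ ($r = \frac{1}{-124} = - \frac{1}{124} \approx -0.0080645$)
$z = \frac{4835}{124}$ ($z = 39 - \frac{1}{124} = \frac{4835}{124} \approx 38.992$)
$L = 128$
$C{\left(U \right)} = \frac{1}{5}$
$q{\left(M,o \right)} = \frac{1}{65}$
$q{\left(L,-23 \right)} + C{\left(z \right)} = \frac{1}{65} + \frac{1}{5} = \frac{14}{65}$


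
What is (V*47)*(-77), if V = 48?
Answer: -173712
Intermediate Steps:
(V*47)*(-77) = (48*47)*(-77) = 2256*(-77) = -173712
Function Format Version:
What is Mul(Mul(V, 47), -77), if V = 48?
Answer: -173712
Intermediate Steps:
Mul(Mul(V, 47), -77) = Mul(Mul(48, 47), -77) = Mul(2256, -77) = -173712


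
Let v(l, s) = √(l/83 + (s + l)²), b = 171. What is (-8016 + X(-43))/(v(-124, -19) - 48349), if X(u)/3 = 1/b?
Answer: 261938394991/1579887275340 + 65273*√140862869/1579887275340 ≈ 0.16629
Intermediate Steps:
X(u) = 1/57 (X(u) = 3/171 = 3*(1/171) = 1/57)
v(l, s) = √((l + s)² + l/83) (v(l, s) = √(l*(1/83) + (l + s)²) = √(l/83 + (l + s)²) = √((l + s)² + l/83))
(-8016 + X(-43))/(v(-124, -19) - 48349) = (-8016 + 1/57)/(√(83*(-124) + 6889*(-124 - 19)²)/83 - 48349) = -456911/(57*(√(-10292 + 6889*(-143)²)/83 - 48349)) = -456911/(57*(√(-10292 + 6889*20449)/83 - 48349)) = -456911/(57*(√(-10292 + 140873161)/83 - 48349)) = -456911/(57*(√140862869/83 - 48349)) = -456911/(57*(-48349 + √140862869/83))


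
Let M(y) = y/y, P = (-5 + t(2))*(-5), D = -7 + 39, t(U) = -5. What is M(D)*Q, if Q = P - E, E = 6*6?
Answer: 14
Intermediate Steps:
D = 32
P = 50 (P = (-5 - 5)*(-5) = -10*(-5) = 50)
E = 36
M(y) = 1
Q = 14 (Q = 50 - 1*36 = 50 - 36 = 14)
M(D)*Q = 1*14 = 14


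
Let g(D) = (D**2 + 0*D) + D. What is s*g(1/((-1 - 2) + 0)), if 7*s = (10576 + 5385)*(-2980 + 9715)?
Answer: -71664890/21 ≈ -3.4126e+6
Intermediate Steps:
s = 107497335/7 (s = ((10576 + 5385)*(-2980 + 9715))/7 = (15961*6735)/7 = (1/7)*107497335 = 107497335/7 ≈ 1.5357e+7)
g(D) = D + D**2 (g(D) = (D**2 + 0) + D = D**2 + D = D + D**2)
s*g(1/((-1 - 2) + 0)) = 107497335*((1/((-1 - 2) + 0))*(1 + 1/((-1 - 2) + 0)))/7 = 107497335*((1/(-3 + 0))*(1 + 1/(-3 + 0)))/7 = 107497335*((1/(-3))*(1 + 1/(-3)))/7 = 107497335*((1*(-1/3))*(1 + 1*(-1/3)))/7 = 107497335*(-(1 - 1/3)/3)/7 = 107497335*(-1/3*2/3)/7 = (107497335/7)*(-2/9) = -71664890/21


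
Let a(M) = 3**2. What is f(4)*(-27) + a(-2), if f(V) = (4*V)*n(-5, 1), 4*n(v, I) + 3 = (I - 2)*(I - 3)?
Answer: 117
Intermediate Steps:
n(v, I) = -3/4 + (-3 + I)*(-2 + I)/4 (n(v, I) = -3/4 + ((I - 2)*(I - 3))/4 = -3/4 + ((-2 + I)*(-3 + I))/4 = -3/4 + ((-3 + I)*(-2 + I))/4 = -3/4 + (-3 + I)*(-2 + I)/4)
a(M) = 9
f(V) = -V (f(V) = (4*V)*(3/4 - 5/4*1 + (1/4)*1**2) = (4*V)*(3/4 - 5/4 + (1/4)*1) = (4*V)*(3/4 - 5/4 + 1/4) = (4*V)*(-1/4) = -V)
f(4)*(-27) + a(-2) = -1*4*(-27) + 9 = -4*(-27) + 9 = 108 + 9 = 117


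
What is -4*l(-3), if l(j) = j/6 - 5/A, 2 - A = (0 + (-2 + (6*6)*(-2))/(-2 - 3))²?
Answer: 5176/2713 ≈ 1.9079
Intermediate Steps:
A = -5426/25 (A = 2 - (0 + (-2 + (6*6)*(-2))/(-2 - 3))² = 2 - (0 + (-2 + 36*(-2))/(-5))² = 2 - (0 + (-2 - 72)*(-⅕))² = 2 - (0 - 74*(-⅕))² = 2 - (0 + 74/5)² = 2 - (74/5)² = 2 - 1*5476/25 = 2 - 5476/25 = -5426/25 ≈ -217.04)
l(j) = 125/5426 + j/6 (l(j) = j/6 - 5/(-5426/25) = j*(⅙) - 5*(-25/5426) = j/6 + 125/5426 = 125/5426 + j/6)
-4*l(-3) = -4*(125/5426 + (⅙)*(-3)) = -4*(125/5426 - ½) = -4*(-1294/2713) = 5176/2713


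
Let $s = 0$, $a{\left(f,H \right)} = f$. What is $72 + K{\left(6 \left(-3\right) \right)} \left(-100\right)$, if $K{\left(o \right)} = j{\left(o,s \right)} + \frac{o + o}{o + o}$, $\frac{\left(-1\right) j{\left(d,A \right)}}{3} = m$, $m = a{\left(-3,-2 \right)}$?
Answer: $-928$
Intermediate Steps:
$m = -3$
$j{\left(d,A \right)} = 9$ ($j{\left(d,A \right)} = \left(-3\right) \left(-3\right) = 9$)
$K{\left(o \right)} = 10$ ($K{\left(o \right)} = 9 + \frac{o + o}{o + o} = 9 + \frac{2 o}{2 o} = 9 + 2 o \frac{1}{2 o} = 9 + 1 = 10$)
$72 + K{\left(6 \left(-3\right) \right)} \left(-100\right) = 72 + 10 \left(-100\right) = 72 - 1000 = -928$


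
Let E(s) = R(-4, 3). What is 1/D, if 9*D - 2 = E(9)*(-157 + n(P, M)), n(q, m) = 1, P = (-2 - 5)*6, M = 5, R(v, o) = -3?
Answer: 9/470 ≈ 0.019149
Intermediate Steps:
E(s) = -3
P = -42 (P = -7*6 = -42)
D = 470/9 (D = 2/9 + (-3*(-157 + 1))/9 = 2/9 + (-3*(-156))/9 = 2/9 + (⅑)*468 = 2/9 + 52 = 470/9 ≈ 52.222)
1/D = 1/(470/9) = 9/470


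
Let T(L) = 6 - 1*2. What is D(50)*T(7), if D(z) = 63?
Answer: 252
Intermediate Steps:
T(L) = 4 (T(L) = 6 - 2 = 4)
D(50)*T(7) = 63*4 = 252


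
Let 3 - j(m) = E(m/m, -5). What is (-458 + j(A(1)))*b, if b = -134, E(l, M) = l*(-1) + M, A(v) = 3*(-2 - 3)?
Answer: 60166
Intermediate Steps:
A(v) = -15 (A(v) = 3*(-5) = -15)
E(l, M) = M - l (E(l, M) = -l + M = M - l)
j(m) = 9 (j(m) = 3 - (-5 - m/m) = 3 - (-5 - 1*1) = 3 - (-5 - 1) = 3 - 1*(-6) = 3 + 6 = 9)
(-458 + j(A(1)))*b = (-458 + 9)*(-134) = -449*(-134) = 60166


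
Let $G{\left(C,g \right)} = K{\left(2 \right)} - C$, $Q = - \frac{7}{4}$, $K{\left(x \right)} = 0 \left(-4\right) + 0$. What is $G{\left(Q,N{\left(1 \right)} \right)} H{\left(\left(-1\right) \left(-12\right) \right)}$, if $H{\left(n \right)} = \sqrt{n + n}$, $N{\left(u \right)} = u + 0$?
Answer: $\frac{7 \sqrt{6}}{2} \approx 8.5732$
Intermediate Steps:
$N{\left(u \right)} = u$
$K{\left(x \right)} = 0$ ($K{\left(x \right)} = 0 + 0 = 0$)
$Q = - \frac{7}{4}$ ($Q = \left(-7\right) \frac{1}{4} = - \frac{7}{4} \approx -1.75$)
$H{\left(n \right)} = \sqrt{2} \sqrt{n}$ ($H{\left(n \right)} = \sqrt{2 n} = \sqrt{2} \sqrt{n}$)
$G{\left(C,g \right)} = - C$ ($G{\left(C,g \right)} = 0 - C = - C$)
$G{\left(Q,N{\left(1 \right)} \right)} H{\left(\left(-1\right) \left(-12\right) \right)} = \left(-1\right) \left(- \frac{7}{4}\right) \sqrt{2} \sqrt{\left(-1\right) \left(-12\right)} = \frac{7 \sqrt{2} \sqrt{12}}{4} = \frac{7 \sqrt{2} \cdot 2 \sqrt{3}}{4} = \frac{7 \cdot 2 \sqrt{6}}{4} = \frac{7 \sqrt{6}}{2}$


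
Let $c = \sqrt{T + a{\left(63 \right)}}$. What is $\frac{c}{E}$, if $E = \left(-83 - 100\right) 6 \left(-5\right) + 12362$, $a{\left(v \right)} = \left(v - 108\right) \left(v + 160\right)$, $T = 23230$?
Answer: $\frac{\sqrt{13195}}{17852} \approx 0.0064345$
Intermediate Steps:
$a{\left(v \right)} = \left(-108 + v\right) \left(160 + v\right)$
$E = 17852$ ($E = \left(-183\right) \left(-30\right) + 12362 = 5490 + 12362 = 17852$)
$c = \sqrt{13195}$ ($c = \sqrt{23230 + \left(-17280 + 63^{2} + 52 \cdot 63\right)} = \sqrt{23230 + \left(-17280 + 3969 + 3276\right)} = \sqrt{23230 - 10035} = \sqrt{13195} \approx 114.87$)
$\frac{c}{E} = \frac{\sqrt{13195}}{17852}$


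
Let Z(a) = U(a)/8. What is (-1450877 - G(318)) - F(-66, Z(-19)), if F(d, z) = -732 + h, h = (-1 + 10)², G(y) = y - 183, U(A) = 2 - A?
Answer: -1450361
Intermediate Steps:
G(y) = -183 + y
h = 81 (h = 9² = 81)
Z(a) = ¼ - a/8 (Z(a) = (2 - a)/8 = (2 - a)*(⅛) = ¼ - a/8)
F(d, z) = -651 (F(d, z) = -732 + 81 = -651)
(-1450877 - G(318)) - F(-66, Z(-19)) = (-1450877 - (-183 + 318)) - 1*(-651) = (-1450877 - 1*135) + 651 = (-1450877 - 135) + 651 = -1451012 + 651 = -1450361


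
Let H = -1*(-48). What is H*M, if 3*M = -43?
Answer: -688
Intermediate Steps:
M = -43/3 (M = (⅓)*(-43) = -43/3 ≈ -14.333)
H = 48
H*M = 48*(-43/3) = -688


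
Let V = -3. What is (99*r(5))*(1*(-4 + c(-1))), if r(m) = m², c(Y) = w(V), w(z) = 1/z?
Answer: -10725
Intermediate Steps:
w(z) = 1/z
c(Y) = -⅓ (c(Y) = 1/(-3) = -⅓)
(99*r(5))*(1*(-4 + c(-1))) = (99*5²)*(1*(-4 - ⅓)) = (99*25)*(1*(-13/3)) = 2475*(-13/3) = -10725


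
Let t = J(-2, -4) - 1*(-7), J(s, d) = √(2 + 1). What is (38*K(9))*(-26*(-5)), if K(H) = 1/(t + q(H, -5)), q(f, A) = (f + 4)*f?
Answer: 612560/15373 - 4940*√3/15373 ≈ 39.290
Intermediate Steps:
J(s, d) = √3
q(f, A) = f*(4 + f) (q(f, A) = (4 + f)*f = f*(4 + f))
t = 7 + √3 (t = √3 - 1*(-7) = √3 + 7 = 7 + √3 ≈ 8.7321)
K(H) = 1/(7 + √3 + H*(4 + H)) (K(H) = 1/((7 + √3) + H*(4 + H)) = 1/(7 + √3 + H*(4 + H)))
(38*K(9))*(-26*(-5)) = (38/(7 + √3 + 9*(4 + 9)))*(-26*(-5)) = (38/(7 + √3 + 9*13))*130 = (38/(7 + √3 + 117))*130 = (38/(124 + √3))*130 = 4940/(124 + √3)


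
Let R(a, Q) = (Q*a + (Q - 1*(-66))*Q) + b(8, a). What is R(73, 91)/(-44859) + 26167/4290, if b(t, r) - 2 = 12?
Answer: 361325231/64148370 ≈ 5.6326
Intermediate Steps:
b(t, r) = 14 (b(t, r) = 2 + 12 = 14)
R(a, Q) = 14 + Q*a + Q*(66 + Q) (R(a, Q) = (Q*a + (Q - 1*(-66))*Q) + 14 = (Q*a + (Q + 66)*Q) + 14 = (Q*a + (66 + Q)*Q) + 14 = (Q*a + Q*(66 + Q)) + 14 = 14 + Q*a + Q*(66 + Q))
R(73, 91)/(-44859) + 26167/4290 = (14 + 91**2 + 66*91 + 91*73)/(-44859) + 26167/4290 = (14 + 8281 + 6006 + 6643)*(-1/44859) + 26167*(1/4290) = 20944*(-1/44859) + 26167/4290 = -20944/44859 + 26167/4290 = 361325231/64148370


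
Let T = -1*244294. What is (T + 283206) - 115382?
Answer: -76470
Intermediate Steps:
T = -244294
(T + 283206) - 115382 = (-244294 + 283206) - 115382 = 38912 - 115382 = -76470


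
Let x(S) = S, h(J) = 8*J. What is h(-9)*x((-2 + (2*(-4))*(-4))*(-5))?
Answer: 10800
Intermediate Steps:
h(-9)*x((-2 + (2*(-4))*(-4))*(-5)) = (8*(-9))*((-2 + (2*(-4))*(-4))*(-5)) = -72*(-2 - 8*(-4))*(-5) = -72*(-2 + 32)*(-5) = -2160*(-5) = -72*(-150) = 10800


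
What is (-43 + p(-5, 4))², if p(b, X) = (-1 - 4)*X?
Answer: 3969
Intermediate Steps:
p(b, X) = -5*X
(-43 + p(-5, 4))² = (-43 - 5*4)² = (-43 - 20)² = (-63)² = 3969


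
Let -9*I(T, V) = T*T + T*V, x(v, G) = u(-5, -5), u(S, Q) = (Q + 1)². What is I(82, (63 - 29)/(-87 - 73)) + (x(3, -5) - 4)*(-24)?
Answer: -41327/40 ≈ -1033.2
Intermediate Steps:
u(S, Q) = (1 + Q)²
x(v, G) = 16 (x(v, G) = (1 - 5)² = (-4)² = 16)
I(T, V) = -T²/9 - T*V/9 (I(T, V) = -(T*T + T*V)/9 = -(T² + T*V)/9 = -T²/9 - T*V/9)
I(82, (63 - 29)/(-87 - 73)) + (x(3, -5) - 4)*(-24) = -⅑*82*(82 + (63 - 29)/(-87 - 73)) + (16 - 4)*(-24) = -⅑*82*(82 + 34/(-160)) + 12*(-24) = -⅑*82*(82 + 34*(-1/160)) - 288 = -⅑*82*(82 - 17/80) - 288 = -⅑*82*6543/80 - 288 = -29807/40 - 288 = -41327/40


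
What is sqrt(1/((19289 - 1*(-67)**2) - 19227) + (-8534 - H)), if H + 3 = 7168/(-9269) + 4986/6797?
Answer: 2*I*sqrt(165904163662927816023887990)/278907166811 ≈ 92.363*I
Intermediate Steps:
H = -191509841/63001393 (H = -3 + (7168/(-9269) + 4986/6797) = -3 + (7168*(-1/9269) + 4986*(1/6797)) = -3 + (-7168/9269 + 4986/6797) = -3 - 2505662/63001393 = -191509841/63001393 ≈ -3.0398)
sqrt(1/((19289 - 1*(-67)**2) - 19227) + (-8534 - H)) = sqrt(1/((19289 - 1*(-67)**2) - 19227) + (-8534 - 1*(-191509841/63001393))) = sqrt(1/((19289 - 1*4489) - 19227) + (-8534 + 191509841/63001393)) = sqrt(1/((19289 - 4489) - 19227) - 537462378021/63001393) = sqrt(1/(14800 - 19227) - 537462378021/63001393) = sqrt(1/(-4427) - 537462378021/63001393) = sqrt(-1/4427 - 537462378021/63001393) = sqrt(-2379346010500360/278907166811) = 2*I*sqrt(165904163662927816023887990)/278907166811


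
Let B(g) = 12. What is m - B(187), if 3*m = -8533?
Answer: -8569/3 ≈ -2856.3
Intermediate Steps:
m = -8533/3 (m = (⅓)*(-8533) = -8533/3 ≈ -2844.3)
m - B(187) = -8533/3 - 1*12 = -8533/3 - 12 = -8569/3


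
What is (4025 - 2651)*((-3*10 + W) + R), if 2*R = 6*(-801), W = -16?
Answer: -3364926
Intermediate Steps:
R = -2403 (R = (6*(-801))/2 = (½)*(-4806) = -2403)
(4025 - 2651)*((-3*10 + W) + R) = (4025 - 2651)*((-3*10 - 16) - 2403) = 1374*((-30 - 16) - 2403) = 1374*(-46 - 2403) = 1374*(-2449) = -3364926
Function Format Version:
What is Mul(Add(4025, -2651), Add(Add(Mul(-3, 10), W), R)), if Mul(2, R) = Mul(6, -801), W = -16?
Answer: -3364926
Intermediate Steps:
R = -2403 (R = Mul(Rational(1, 2), Mul(6, -801)) = Mul(Rational(1, 2), -4806) = -2403)
Mul(Add(4025, -2651), Add(Add(Mul(-3, 10), W), R)) = Mul(Add(4025, -2651), Add(Add(Mul(-3, 10), -16), -2403)) = Mul(1374, Add(Add(-30, -16), -2403)) = Mul(1374, Add(-46, -2403)) = Mul(1374, -2449) = -3364926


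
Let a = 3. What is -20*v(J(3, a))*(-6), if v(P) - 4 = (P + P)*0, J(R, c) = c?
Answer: 480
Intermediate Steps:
v(P) = 4 (v(P) = 4 + (P + P)*0 = 4 + (2*P)*0 = 4 + 0 = 4)
-20*v(J(3, a))*(-6) = -20*4*(-6) = -80*(-6) = 480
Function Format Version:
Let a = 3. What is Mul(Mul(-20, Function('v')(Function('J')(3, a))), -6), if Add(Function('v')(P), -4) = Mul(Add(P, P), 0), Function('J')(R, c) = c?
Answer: 480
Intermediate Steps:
Function('v')(P) = 4 (Function('v')(P) = Add(4, Mul(Add(P, P), 0)) = Add(4, Mul(Mul(2, P), 0)) = Add(4, 0) = 4)
Mul(Mul(-20, Function('v')(Function('J')(3, a))), -6) = Mul(Mul(-20, 4), -6) = Mul(-80, -6) = 480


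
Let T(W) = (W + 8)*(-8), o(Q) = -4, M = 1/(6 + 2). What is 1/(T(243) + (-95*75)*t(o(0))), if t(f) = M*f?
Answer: 2/3109 ≈ 0.00064329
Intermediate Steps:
M = ⅛ (M = 1/8 = ⅛ ≈ 0.12500)
T(W) = -64 - 8*W (T(W) = (8 + W)*(-8) = -64 - 8*W)
t(f) = f/8
1/(T(243) + (-95*75)*t(o(0))) = 1/((-64 - 8*243) + (-95*75)*((⅛)*(-4))) = 1/((-64 - 1944) - 7125*(-½)) = 1/(-2008 + 7125/2) = 1/(3109/2) = 2/3109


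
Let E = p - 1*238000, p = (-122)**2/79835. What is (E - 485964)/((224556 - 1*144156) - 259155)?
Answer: 57797651056/14270905425 ≈ 4.0500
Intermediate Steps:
p = 14884/79835 (p = 14884*(1/79835) = 14884/79835 ≈ 0.18643)
E = -19000715116/79835 (E = 14884/79835 - 1*238000 = 14884/79835 - 238000 = -19000715116/79835 ≈ -2.3800e+5)
(E - 485964)/((224556 - 1*144156) - 259155) = (-19000715116/79835 - 485964)/((224556 - 1*144156) - 259155) = -57797651056/(79835*((224556 - 144156) - 259155)) = -57797651056/(79835*(80400 - 259155)) = -57797651056/79835/(-178755) = -57797651056/79835*(-1/178755) = 57797651056/14270905425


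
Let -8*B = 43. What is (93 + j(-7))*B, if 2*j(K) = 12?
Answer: -4257/8 ≈ -532.13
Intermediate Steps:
B = -43/8 (B = -⅛*43 = -43/8 ≈ -5.3750)
j(K) = 6 (j(K) = (½)*12 = 6)
(93 + j(-7))*B = (93 + 6)*(-43/8) = 99*(-43/8) = -4257/8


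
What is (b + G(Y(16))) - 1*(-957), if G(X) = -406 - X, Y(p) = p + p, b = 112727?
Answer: 113246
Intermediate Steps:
Y(p) = 2*p
(b + G(Y(16))) - 1*(-957) = (112727 + (-406 - 2*16)) - 1*(-957) = (112727 + (-406 - 1*32)) + 957 = (112727 + (-406 - 32)) + 957 = (112727 - 438) + 957 = 112289 + 957 = 113246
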